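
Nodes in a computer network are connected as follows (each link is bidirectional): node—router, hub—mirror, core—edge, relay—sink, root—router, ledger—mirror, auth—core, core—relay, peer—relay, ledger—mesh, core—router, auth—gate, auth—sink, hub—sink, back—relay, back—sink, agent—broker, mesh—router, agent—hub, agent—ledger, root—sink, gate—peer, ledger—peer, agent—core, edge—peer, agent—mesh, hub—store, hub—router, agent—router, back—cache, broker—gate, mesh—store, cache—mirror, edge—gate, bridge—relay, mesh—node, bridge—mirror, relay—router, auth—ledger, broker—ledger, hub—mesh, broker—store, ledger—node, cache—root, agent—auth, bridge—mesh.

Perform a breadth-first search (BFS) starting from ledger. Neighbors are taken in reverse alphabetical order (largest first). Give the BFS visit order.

Visit ledger; enqueue peer, node, mirror, mesh, broker, auth, agent → queue [peer, node, mirror, mesh, broker, auth, agent]
Visit peer; enqueue relay, gate, edge → queue [node, mirror, mesh, broker, auth, agent, relay, gate, edge]
Visit node; enqueue router → queue [mirror, mesh, broker, auth, agent, relay, gate, edge, router]
Visit mirror; enqueue hub, cache, bridge → queue [mesh, broker, auth, agent, relay, gate, edge, router, hub, cache, bridge]
Visit mesh; enqueue store → queue [broker, auth, agent, relay, gate, edge, router, hub, cache, bridge, store]
Visit broker → queue [auth, agent, relay, gate, edge, router, hub, cache, bridge, store]
Visit auth; enqueue sink, core → queue [agent, relay, gate, edge, router, hub, cache, bridge, store, sink, core]
Visit agent → queue [relay, gate, edge, router, hub, cache, bridge, store, sink, core]
Visit relay; enqueue back → queue [gate, edge, router, hub, cache, bridge, store, sink, core, back]
Visit gate → queue [edge, router, hub, cache, bridge, store, sink, core, back]
Visit edge → queue [router, hub, cache, bridge, store, sink, core, back]
Visit router; enqueue root → queue [hub, cache, bridge, store, sink, core, back, root]
Visit hub → queue [cache, bridge, store, sink, core, back, root]
Visit cache → queue [bridge, store, sink, core, back, root]
Visit bridge → queue [store, sink, core, back, root]
Visit store → queue [sink, core, back, root]
Visit sink → queue [core, back, root]
Visit core → queue [back, root]
Visit back → queue [root]
Visit root → queue []

ledger -> peer -> node -> mirror -> mesh -> broker -> auth -> agent -> relay -> gate -> edge -> router -> hub -> cache -> bridge -> store -> sink -> core -> back -> root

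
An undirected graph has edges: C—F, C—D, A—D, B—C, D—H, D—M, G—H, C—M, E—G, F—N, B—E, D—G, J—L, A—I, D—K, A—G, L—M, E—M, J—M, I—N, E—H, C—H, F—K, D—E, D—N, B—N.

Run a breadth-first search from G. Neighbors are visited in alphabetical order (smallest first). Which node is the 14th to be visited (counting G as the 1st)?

Visit G; enqueue A, D, E, H → queue [A, D, E, H]
Visit A; enqueue I → queue [D, E, H, I]
Visit D; enqueue C, K, M, N → queue [E, H, I, C, K, M, N]
Visit E; enqueue B → queue [H, I, C, K, M, N, B]
Visit H → queue [I, C, K, M, N, B]
Visit I → queue [C, K, M, N, B]
Visit C; enqueue F → queue [K, M, N, B, F]
Visit K → queue [M, N, B, F]
Visit M; enqueue J, L → queue [N, B, F, J, L]
Visit N → queue [B, F, J, L]
Visit B → queue [F, J, L]
Visit F → queue [J, L]
Visit J → queue [L]
Visit L → queue []

Visit order: G, A, D, E, H, I, C, K, M, N, B, F, J, L

L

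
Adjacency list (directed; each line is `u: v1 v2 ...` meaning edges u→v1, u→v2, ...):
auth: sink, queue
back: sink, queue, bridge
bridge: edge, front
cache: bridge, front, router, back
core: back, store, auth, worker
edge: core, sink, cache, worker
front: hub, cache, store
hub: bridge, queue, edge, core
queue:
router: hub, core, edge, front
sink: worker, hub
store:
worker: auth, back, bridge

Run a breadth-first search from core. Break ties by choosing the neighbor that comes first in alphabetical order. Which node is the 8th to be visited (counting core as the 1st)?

bridge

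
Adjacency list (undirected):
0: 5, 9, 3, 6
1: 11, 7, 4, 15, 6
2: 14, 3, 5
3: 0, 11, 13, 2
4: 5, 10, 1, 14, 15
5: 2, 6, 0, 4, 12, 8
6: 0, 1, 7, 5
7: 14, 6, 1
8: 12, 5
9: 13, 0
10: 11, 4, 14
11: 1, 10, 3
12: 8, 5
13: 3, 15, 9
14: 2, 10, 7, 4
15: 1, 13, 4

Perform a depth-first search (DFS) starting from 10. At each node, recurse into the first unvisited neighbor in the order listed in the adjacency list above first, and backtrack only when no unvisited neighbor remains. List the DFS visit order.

Visit 10
10 → 11
11 → 1
1 → 7
7 → 14
14 → 2
2 → 3
3 → 0
0 → 5
5 → 6
5 → 4
4 → 15
15 → 13
13 → 9
5 → 12
12 → 8

10, 11, 1, 7, 14, 2, 3, 0, 5, 6, 4, 15, 13, 9, 12, 8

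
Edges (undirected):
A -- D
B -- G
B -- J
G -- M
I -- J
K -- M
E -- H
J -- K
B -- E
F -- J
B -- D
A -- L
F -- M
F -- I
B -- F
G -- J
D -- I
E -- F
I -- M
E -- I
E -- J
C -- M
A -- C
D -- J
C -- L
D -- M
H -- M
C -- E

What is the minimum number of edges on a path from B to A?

2

Level 0: B
Level 1: D, E, F, G, J
Level 2: A, C, H, I, K, M
Level 3: L
A first appears at level 2.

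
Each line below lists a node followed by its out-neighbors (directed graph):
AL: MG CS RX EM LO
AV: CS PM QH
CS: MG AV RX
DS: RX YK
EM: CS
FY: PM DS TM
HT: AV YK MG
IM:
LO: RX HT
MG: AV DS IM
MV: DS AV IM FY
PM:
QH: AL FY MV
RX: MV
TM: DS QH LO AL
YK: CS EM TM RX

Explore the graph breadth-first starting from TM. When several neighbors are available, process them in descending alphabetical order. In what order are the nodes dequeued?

Visit TM; enqueue QH, LO, DS, AL → queue [QH, LO, DS, AL]
Visit QH; enqueue MV, FY → queue [LO, DS, AL, MV, FY]
Visit LO; enqueue RX, HT → queue [DS, AL, MV, FY, RX, HT]
Visit DS; enqueue YK → queue [AL, MV, FY, RX, HT, YK]
Visit AL; enqueue MG, EM, CS → queue [MV, FY, RX, HT, YK, MG, EM, CS]
Visit MV; enqueue IM, AV → queue [FY, RX, HT, YK, MG, EM, CS, IM, AV]
Visit FY; enqueue PM → queue [RX, HT, YK, MG, EM, CS, IM, AV, PM]
Visit RX → queue [HT, YK, MG, EM, CS, IM, AV, PM]
Visit HT → queue [YK, MG, EM, CS, IM, AV, PM]
Visit YK → queue [MG, EM, CS, IM, AV, PM]
Visit MG → queue [EM, CS, IM, AV, PM]
Visit EM → queue [CS, IM, AV, PM]
Visit CS → queue [IM, AV, PM]
Visit IM → queue [AV, PM]
Visit AV → queue [PM]
Visit PM → queue []

TM QH LO DS AL MV FY RX HT YK MG EM CS IM AV PM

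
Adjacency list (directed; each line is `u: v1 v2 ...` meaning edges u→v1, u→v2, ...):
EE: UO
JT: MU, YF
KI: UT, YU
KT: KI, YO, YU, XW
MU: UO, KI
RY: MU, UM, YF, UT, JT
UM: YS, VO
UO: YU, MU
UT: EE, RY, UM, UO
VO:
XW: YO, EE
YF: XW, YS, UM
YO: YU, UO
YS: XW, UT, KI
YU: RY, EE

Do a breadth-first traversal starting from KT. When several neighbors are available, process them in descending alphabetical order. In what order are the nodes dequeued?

Visit KT; enqueue YU, YO, XW, KI → queue [YU, YO, XW, KI]
Visit YU; enqueue RY, EE → queue [YO, XW, KI, RY, EE]
Visit YO; enqueue UO → queue [XW, KI, RY, EE, UO]
Visit XW → queue [KI, RY, EE, UO]
Visit KI; enqueue UT → queue [RY, EE, UO, UT]
Visit RY; enqueue YF, UM, MU, JT → queue [EE, UO, UT, YF, UM, MU, JT]
Visit EE → queue [UO, UT, YF, UM, MU, JT]
Visit UO → queue [UT, YF, UM, MU, JT]
Visit UT → queue [YF, UM, MU, JT]
Visit YF; enqueue YS → queue [UM, MU, JT, YS]
Visit UM; enqueue VO → queue [MU, JT, YS, VO]
Visit MU → queue [JT, YS, VO]
Visit JT → queue [YS, VO]
Visit YS → queue [VO]
Visit VO → queue []

KT, YU, YO, XW, KI, RY, EE, UO, UT, YF, UM, MU, JT, YS, VO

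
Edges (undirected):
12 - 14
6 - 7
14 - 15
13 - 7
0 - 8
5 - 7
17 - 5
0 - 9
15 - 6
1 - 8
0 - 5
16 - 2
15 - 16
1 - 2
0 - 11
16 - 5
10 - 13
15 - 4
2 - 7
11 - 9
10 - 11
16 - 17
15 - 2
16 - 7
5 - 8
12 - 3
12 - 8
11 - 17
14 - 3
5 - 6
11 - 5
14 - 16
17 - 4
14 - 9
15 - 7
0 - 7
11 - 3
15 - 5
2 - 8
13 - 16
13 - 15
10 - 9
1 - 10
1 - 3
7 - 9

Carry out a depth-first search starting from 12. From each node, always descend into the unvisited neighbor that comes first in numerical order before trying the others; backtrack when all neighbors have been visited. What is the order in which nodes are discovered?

Visit 12
12 → 3
3 → 1
1 → 2
2 → 7
7 → 0
0 → 5
5 → 6
6 → 15
15 → 4
4 → 17
17 → 11
11 → 9
9 → 10
10 → 13
13 → 16
16 → 14
5 → 8

12, 3, 1, 2, 7, 0, 5, 6, 15, 4, 17, 11, 9, 10, 13, 16, 14, 8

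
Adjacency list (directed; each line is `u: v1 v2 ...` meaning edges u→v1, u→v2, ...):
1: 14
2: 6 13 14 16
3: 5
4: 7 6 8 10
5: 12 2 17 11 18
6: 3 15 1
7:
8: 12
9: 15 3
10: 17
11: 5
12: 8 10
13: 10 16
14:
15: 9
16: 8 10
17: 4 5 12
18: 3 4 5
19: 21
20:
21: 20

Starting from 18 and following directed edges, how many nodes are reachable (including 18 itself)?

BFS from 18 visits: 18, 3, 4, 5, 7, 6, 8, 10, 12, 2, 17, 11, 15, 1, 13, 14, 16, 9
Reachable nodes: 18 of 21 total.

18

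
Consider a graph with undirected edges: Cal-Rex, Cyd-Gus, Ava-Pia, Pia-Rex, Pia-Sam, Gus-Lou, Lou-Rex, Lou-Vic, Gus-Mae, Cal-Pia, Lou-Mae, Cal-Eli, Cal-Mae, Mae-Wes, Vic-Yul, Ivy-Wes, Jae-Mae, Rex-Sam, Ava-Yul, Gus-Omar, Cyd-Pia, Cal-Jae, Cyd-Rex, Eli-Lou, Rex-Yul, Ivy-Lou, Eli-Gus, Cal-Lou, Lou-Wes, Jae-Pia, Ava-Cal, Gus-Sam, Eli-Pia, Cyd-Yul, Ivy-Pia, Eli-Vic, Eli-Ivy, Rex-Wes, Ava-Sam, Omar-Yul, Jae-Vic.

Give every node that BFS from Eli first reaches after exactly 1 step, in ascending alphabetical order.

Cal, Gus, Ivy, Lou, Pia, Vic

Level 0: Eli
Level 1: Cal, Gus, Ivy, Lou, Pia, Vic
Level 2: Ava, Cyd, Jae, Mae, Omar, Rex, Sam, Wes, Yul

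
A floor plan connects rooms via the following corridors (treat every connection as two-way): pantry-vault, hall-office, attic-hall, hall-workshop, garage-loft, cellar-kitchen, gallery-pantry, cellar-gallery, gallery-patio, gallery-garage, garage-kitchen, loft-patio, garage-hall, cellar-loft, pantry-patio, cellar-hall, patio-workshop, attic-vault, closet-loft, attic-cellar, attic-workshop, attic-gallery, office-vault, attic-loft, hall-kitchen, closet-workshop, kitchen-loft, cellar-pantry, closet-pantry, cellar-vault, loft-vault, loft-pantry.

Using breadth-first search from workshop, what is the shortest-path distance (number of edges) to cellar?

Level 0: workshop
Level 1: attic, closet, hall, patio
Level 2: cellar, gallery, garage, kitchen, loft, office, pantry, vault
cellar first appears at level 2.

2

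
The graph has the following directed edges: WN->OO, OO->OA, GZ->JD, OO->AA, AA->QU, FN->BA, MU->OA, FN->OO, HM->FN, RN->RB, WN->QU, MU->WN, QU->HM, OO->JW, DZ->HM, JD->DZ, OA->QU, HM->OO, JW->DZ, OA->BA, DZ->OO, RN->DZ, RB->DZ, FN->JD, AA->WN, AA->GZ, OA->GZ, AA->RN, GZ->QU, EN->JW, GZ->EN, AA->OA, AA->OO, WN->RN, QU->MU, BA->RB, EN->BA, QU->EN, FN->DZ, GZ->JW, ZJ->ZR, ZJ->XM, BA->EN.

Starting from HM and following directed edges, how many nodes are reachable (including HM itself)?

BFS from HM visits: HM, OO, FN, OA, JW, AA, JD, DZ, BA, QU, GZ, WN, RN, RB, EN, MU
Reachable nodes: 16 of 19 total.

16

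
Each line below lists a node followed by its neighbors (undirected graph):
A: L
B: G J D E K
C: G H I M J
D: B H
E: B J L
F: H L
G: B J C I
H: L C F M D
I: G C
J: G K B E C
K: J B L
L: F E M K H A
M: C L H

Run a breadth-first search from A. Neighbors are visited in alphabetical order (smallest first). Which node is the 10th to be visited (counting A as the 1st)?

Visit A; enqueue L → queue [L]
Visit L; enqueue E, F, H, K, M → queue [E, F, H, K, M]
Visit E; enqueue B, J → queue [F, H, K, M, B, J]
Visit F → queue [H, K, M, B, J]
Visit H; enqueue C, D → queue [K, M, B, J, C, D]
Visit K → queue [M, B, J, C, D]
Visit M → queue [B, J, C, D]
Visit B; enqueue G → queue [J, C, D, G]
Visit J → queue [C, D, G]
Visit C; enqueue I → queue [D, G, I]
Visit D → queue [G, I]
Visit G → queue [I]
Visit I → queue []

Visit order: A, L, E, F, H, K, M, B, J, C, D, G, I

C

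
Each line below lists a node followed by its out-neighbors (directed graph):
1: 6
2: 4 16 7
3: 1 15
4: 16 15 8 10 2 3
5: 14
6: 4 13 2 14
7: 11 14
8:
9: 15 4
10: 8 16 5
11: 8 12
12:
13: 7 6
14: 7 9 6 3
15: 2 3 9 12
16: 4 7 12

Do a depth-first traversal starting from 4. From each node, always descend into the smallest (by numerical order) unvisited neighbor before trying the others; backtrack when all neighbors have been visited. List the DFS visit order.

Visit 4
4 → 2
2 → 7
7 → 11
11 → 8
11 → 12
7 → 14
14 → 3
3 → 1
1 → 6
6 → 13
3 → 15
15 → 9
2 → 16
4 → 10
10 → 5

4, 2, 7, 11, 8, 12, 14, 3, 1, 6, 13, 15, 9, 16, 10, 5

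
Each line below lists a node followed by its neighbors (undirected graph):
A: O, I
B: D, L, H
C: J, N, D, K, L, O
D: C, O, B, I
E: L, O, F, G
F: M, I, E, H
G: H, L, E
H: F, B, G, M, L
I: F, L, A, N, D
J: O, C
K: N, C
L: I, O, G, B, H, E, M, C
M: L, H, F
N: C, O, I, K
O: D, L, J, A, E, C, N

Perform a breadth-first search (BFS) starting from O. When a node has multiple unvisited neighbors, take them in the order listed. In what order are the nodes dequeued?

O, D, L, J, A, E, C, N, B, I, G, H, M, F, K

Visit O; enqueue D, L, J, A, E, C, N → queue [D, L, J, A, E, C, N]
Visit D; enqueue B, I → queue [L, J, A, E, C, N, B, I]
Visit L; enqueue G, H, M → queue [J, A, E, C, N, B, I, G, H, M]
Visit J → queue [A, E, C, N, B, I, G, H, M]
Visit A → queue [E, C, N, B, I, G, H, M]
Visit E; enqueue F → queue [C, N, B, I, G, H, M, F]
Visit C; enqueue K → queue [N, B, I, G, H, M, F, K]
Visit N → queue [B, I, G, H, M, F, K]
Visit B → queue [I, G, H, M, F, K]
Visit I → queue [G, H, M, F, K]
Visit G → queue [H, M, F, K]
Visit H → queue [M, F, K]
Visit M → queue [F, K]
Visit F → queue [K]
Visit K → queue []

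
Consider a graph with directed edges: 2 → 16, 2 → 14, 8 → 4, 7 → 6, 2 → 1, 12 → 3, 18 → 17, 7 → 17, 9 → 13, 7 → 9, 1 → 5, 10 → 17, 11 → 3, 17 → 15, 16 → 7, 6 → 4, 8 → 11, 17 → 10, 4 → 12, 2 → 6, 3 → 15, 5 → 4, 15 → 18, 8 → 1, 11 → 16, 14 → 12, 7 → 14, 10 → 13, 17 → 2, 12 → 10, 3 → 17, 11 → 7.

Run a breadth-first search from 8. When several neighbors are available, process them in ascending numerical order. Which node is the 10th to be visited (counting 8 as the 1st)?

10

Visit 8; enqueue 1, 4, 11 → queue [1, 4, 11]
Visit 1; enqueue 5 → queue [4, 11, 5]
Visit 4; enqueue 12 → queue [11, 5, 12]
Visit 11; enqueue 3, 7, 16 → queue [5, 12, 3, 7, 16]
Visit 5 → queue [12, 3, 7, 16]
Visit 12; enqueue 10 → queue [3, 7, 16, 10]
Visit 3; enqueue 15, 17 → queue [7, 16, 10, 15, 17]
Visit 7; enqueue 6, 9, 14 → queue [16, 10, 15, 17, 6, 9, 14]
Visit 16 → queue [10, 15, 17, 6, 9, 14]
Visit 10; enqueue 13 → queue [15, 17, 6, 9, 14, 13]
Visit 15; enqueue 18 → queue [17, 6, 9, 14, 13, 18]
Visit 17; enqueue 2 → queue [6, 9, 14, 13, 18, 2]
Visit 6 → queue [9, 14, 13, 18, 2]
Visit 9 → queue [14, 13, 18, 2]
Visit 14 → queue [13, 18, 2]
Visit 13 → queue [18, 2]
Visit 18 → queue [2]
Visit 2 → queue []

Visit order: 8, 1, 4, 11, 5, 12, 3, 7, 16, 10, 15, 17, 6, 9, 14, 13, 18, 2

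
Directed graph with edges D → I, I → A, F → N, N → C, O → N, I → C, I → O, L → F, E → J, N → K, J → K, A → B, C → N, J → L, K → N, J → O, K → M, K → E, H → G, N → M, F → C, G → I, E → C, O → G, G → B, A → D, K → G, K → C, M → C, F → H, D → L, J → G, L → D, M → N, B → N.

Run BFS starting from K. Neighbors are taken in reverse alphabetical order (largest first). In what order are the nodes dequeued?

Visit K; enqueue N, M, G, E, C → queue [N, M, G, E, C]
Visit N → queue [M, G, E, C]
Visit M → queue [G, E, C]
Visit G; enqueue I, B → queue [E, C, I, B]
Visit E; enqueue J → queue [C, I, B, J]
Visit C → queue [I, B, J]
Visit I; enqueue O, A → queue [B, J, O, A]
Visit B → queue [J, O, A]
Visit J; enqueue L → queue [O, A, L]
Visit O → queue [A, L]
Visit A; enqueue D → queue [L, D]
Visit L; enqueue F → queue [D, F]
Visit D → queue [F]
Visit F; enqueue H → queue [H]
Visit H → queue []

K, N, M, G, E, C, I, B, J, O, A, L, D, F, H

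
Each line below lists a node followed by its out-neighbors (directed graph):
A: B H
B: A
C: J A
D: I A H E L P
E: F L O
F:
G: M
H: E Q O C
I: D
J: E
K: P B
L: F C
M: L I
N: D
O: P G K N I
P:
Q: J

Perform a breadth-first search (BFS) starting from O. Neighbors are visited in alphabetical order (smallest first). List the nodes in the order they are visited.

O, G, I, K, N, P, M, D, B, L, A, E, H, C, F, Q, J

Visit O; enqueue G, I, K, N, P → queue [G, I, K, N, P]
Visit G; enqueue M → queue [I, K, N, P, M]
Visit I; enqueue D → queue [K, N, P, M, D]
Visit K; enqueue B → queue [N, P, M, D, B]
Visit N → queue [P, M, D, B]
Visit P → queue [M, D, B]
Visit M; enqueue L → queue [D, B, L]
Visit D; enqueue A, E, H → queue [B, L, A, E, H]
Visit B → queue [L, A, E, H]
Visit L; enqueue C, F → queue [A, E, H, C, F]
Visit A → queue [E, H, C, F]
Visit E → queue [H, C, F]
Visit H; enqueue Q → queue [C, F, Q]
Visit C; enqueue J → queue [F, Q, J]
Visit F → queue [Q, J]
Visit Q → queue [J]
Visit J → queue []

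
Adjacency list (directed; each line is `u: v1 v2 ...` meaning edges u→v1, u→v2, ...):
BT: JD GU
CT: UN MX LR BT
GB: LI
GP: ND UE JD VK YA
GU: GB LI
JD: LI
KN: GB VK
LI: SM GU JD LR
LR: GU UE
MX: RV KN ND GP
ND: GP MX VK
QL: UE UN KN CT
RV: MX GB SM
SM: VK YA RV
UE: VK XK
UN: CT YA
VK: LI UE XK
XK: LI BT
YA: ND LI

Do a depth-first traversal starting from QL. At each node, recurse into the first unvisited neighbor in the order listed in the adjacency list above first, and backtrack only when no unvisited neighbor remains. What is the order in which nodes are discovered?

QL UE VK LI SM YA ND GP JD MX RV GB KN GU LR XK BT UN CT

Visit QL
QL → UE
UE → VK
VK → LI
LI → SM
SM → YA
YA → ND
ND → GP
GP → JD
ND → MX
MX → RV
RV → GB
MX → KN
LI → GU
LI → LR
VK → XK
XK → BT
QL → UN
UN → CT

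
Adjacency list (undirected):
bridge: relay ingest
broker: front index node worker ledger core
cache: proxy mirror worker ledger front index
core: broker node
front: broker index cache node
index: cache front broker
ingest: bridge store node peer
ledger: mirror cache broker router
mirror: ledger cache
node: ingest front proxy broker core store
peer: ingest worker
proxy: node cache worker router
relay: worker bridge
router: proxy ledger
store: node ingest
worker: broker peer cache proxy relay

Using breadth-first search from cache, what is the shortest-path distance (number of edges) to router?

Level 0: cache
Level 1: front, index, ledger, mirror, proxy, worker
Level 2: broker, node, peer, relay, router
Level 3: bridge, core, ingest, store
router first appears at level 2.

2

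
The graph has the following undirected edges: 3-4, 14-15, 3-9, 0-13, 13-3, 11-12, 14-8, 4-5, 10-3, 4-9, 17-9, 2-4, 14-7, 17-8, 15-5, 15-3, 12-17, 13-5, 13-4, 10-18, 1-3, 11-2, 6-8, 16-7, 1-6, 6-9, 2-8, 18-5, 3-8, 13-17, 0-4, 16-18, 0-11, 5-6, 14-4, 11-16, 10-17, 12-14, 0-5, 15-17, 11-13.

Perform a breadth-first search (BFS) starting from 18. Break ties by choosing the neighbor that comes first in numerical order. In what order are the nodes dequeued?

18 -> 5 -> 10 -> 16 -> 0 -> 4 -> 6 -> 13 -> 15 -> 3 -> 17 -> 7 -> 11 -> 2 -> 9 -> 14 -> 1 -> 8 -> 12

Visit 18; enqueue 5, 10, 16 → queue [5, 10, 16]
Visit 5; enqueue 0, 4, 6, 13, 15 → queue [10, 16, 0, 4, 6, 13, 15]
Visit 10; enqueue 3, 17 → queue [16, 0, 4, 6, 13, 15, 3, 17]
Visit 16; enqueue 7, 11 → queue [0, 4, 6, 13, 15, 3, 17, 7, 11]
Visit 0 → queue [4, 6, 13, 15, 3, 17, 7, 11]
Visit 4; enqueue 2, 9, 14 → queue [6, 13, 15, 3, 17, 7, 11, 2, 9, 14]
Visit 6; enqueue 1, 8 → queue [13, 15, 3, 17, 7, 11, 2, 9, 14, 1, 8]
Visit 13 → queue [15, 3, 17, 7, 11, 2, 9, 14, 1, 8]
Visit 15 → queue [3, 17, 7, 11, 2, 9, 14, 1, 8]
Visit 3 → queue [17, 7, 11, 2, 9, 14, 1, 8]
Visit 17; enqueue 12 → queue [7, 11, 2, 9, 14, 1, 8, 12]
Visit 7 → queue [11, 2, 9, 14, 1, 8, 12]
Visit 11 → queue [2, 9, 14, 1, 8, 12]
Visit 2 → queue [9, 14, 1, 8, 12]
Visit 9 → queue [14, 1, 8, 12]
Visit 14 → queue [1, 8, 12]
Visit 1 → queue [8, 12]
Visit 8 → queue [12]
Visit 12 → queue []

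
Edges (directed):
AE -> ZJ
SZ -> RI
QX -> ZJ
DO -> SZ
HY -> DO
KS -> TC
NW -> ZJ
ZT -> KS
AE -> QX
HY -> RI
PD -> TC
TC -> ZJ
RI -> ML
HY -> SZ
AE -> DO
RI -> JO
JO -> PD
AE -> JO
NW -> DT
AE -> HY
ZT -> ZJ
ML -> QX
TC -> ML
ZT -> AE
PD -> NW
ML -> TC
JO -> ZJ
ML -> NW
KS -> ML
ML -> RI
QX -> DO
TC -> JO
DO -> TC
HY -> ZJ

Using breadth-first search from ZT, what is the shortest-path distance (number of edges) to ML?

2

Level 0: ZT
Level 1: AE, KS, ZJ
Level 2: DO, HY, JO, ML, QX, TC
Level 3: NW, PD, RI, SZ
Level 4: DT
ML first appears at level 2.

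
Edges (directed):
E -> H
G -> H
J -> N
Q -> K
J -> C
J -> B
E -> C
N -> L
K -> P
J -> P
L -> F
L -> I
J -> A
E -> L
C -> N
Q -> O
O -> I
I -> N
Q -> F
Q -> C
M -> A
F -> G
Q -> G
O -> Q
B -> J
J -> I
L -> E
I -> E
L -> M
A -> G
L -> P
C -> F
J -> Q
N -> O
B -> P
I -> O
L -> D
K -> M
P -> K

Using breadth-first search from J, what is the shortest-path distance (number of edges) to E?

Level 0: J
Level 1: A, B, C, I, N, P, Q
Level 2: E, F, G, K, L, O
Level 3: D, H, M
E first appears at level 2.

2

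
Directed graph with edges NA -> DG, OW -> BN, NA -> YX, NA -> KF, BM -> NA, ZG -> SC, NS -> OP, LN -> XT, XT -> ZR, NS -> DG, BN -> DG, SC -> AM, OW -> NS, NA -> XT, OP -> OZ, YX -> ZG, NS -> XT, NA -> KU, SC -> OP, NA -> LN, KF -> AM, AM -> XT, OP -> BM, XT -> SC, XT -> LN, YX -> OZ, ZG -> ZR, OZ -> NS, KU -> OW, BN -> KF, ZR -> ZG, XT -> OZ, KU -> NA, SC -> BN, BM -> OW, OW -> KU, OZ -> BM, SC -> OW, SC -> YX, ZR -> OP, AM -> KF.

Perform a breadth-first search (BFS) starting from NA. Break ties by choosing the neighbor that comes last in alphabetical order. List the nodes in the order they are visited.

NA YX XT LN KU KF DG ZG OZ ZR SC OW AM NS BM OP BN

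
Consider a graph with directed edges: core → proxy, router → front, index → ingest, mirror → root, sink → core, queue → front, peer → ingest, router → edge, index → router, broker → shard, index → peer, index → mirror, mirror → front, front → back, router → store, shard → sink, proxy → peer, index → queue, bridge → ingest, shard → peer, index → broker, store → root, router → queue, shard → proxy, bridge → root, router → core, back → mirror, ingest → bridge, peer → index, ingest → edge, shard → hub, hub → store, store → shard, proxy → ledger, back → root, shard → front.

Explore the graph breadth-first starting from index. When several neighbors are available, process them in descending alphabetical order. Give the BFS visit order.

index -> router -> queue -> peer -> mirror -> ingest -> broker -> store -> front -> edge -> core -> root -> bridge -> shard -> back -> proxy -> sink -> hub -> ledger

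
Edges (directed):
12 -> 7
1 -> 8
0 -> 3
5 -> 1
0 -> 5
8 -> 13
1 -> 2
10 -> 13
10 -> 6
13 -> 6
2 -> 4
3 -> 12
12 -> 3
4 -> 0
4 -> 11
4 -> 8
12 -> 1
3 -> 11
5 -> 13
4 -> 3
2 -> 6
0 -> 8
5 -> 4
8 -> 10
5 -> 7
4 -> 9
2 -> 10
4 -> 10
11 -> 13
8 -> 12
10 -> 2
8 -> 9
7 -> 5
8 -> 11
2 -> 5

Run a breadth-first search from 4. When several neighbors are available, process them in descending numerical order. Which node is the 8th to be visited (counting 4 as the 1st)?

13

Visit 4; enqueue 11, 10, 9, 8, 3, 0 → queue [11, 10, 9, 8, 3, 0]
Visit 11; enqueue 13 → queue [10, 9, 8, 3, 0, 13]
Visit 10; enqueue 6, 2 → queue [9, 8, 3, 0, 13, 6, 2]
Visit 9 → queue [8, 3, 0, 13, 6, 2]
Visit 8; enqueue 12 → queue [3, 0, 13, 6, 2, 12]
Visit 3 → queue [0, 13, 6, 2, 12]
Visit 0; enqueue 5 → queue [13, 6, 2, 12, 5]
Visit 13 → queue [6, 2, 12, 5]
Visit 6 → queue [2, 12, 5]
Visit 2 → queue [12, 5]
Visit 12; enqueue 7, 1 → queue [5, 7, 1]
Visit 5 → queue [7, 1]
Visit 7 → queue [1]
Visit 1 → queue []

Visit order: 4, 11, 10, 9, 8, 3, 0, 13, 6, 2, 12, 5, 7, 1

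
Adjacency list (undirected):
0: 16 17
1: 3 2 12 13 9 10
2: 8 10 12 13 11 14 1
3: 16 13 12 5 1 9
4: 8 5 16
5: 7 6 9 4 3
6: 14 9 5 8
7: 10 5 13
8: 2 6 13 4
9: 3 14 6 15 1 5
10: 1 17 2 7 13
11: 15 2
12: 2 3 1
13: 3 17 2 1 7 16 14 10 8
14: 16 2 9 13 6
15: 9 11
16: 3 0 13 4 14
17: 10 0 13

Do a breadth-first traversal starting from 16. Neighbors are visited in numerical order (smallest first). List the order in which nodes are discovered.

16 0 3 4 13 14 17 1 5 9 12 8 2 7 10 6 15 11

Visit 16; enqueue 0, 3, 4, 13, 14 → queue [0, 3, 4, 13, 14]
Visit 0; enqueue 17 → queue [3, 4, 13, 14, 17]
Visit 3; enqueue 1, 5, 9, 12 → queue [4, 13, 14, 17, 1, 5, 9, 12]
Visit 4; enqueue 8 → queue [13, 14, 17, 1, 5, 9, 12, 8]
Visit 13; enqueue 2, 7, 10 → queue [14, 17, 1, 5, 9, 12, 8, 2, 7, 10]
Visit 14; enqueue 6 → queue [17, 1, 5, 9, 12, 8, 2, 7, 10, 6]
Visit 17 → queue [1, 5, 9, 12, 8, 2, 7, 10, 6]
Visit 1 → queue [5, 9, 12, 8, 2, 7, 10, 6]
Visit 5 → queue [9, 12, 8, 2, 7, 10, 6]
Visit 9; enqueue 15 → queue [12, 8, 2, 7, 10, 6, 15]
Visit 12 → queue [8, 2, 7, 10, 6, 15]
Visit 8 → queue [2, 7, 10, 6, 15]
Visit 2; enqueue 11 → queue [7, 10, 6, 15, 11]
Visit 7 → queue [10, 6, 15, 11]
Visit 10 → queue [6, 15, 11]
Visit 6 → queue [15, 11]
Visit 15 → queue [11]
Visit 11 → queue []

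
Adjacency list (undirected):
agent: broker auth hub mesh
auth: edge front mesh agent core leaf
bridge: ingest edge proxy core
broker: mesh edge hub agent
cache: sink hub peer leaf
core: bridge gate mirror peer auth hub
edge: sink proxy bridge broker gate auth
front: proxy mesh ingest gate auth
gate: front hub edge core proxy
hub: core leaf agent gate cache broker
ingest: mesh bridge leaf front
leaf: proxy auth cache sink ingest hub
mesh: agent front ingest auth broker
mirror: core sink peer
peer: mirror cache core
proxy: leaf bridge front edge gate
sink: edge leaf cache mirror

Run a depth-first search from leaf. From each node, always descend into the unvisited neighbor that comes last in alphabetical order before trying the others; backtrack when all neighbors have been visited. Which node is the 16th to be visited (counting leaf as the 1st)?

Visit leaf
leaf → sink
sink → mirror
mirror → peer
peer → core
core → hub
hub → gate
gate → proxy
proxy → front
front → mesh
mesh → ingest
ingest → bridge
bridge → edge
edge → broker
broker → agent
agent → auth
hub → cache

Visit order: leaf, sink, mirror, peer, core, hub, gate, proxy, front, mesh, ingest, bridge, edge, broker, agent, auth, cache

auth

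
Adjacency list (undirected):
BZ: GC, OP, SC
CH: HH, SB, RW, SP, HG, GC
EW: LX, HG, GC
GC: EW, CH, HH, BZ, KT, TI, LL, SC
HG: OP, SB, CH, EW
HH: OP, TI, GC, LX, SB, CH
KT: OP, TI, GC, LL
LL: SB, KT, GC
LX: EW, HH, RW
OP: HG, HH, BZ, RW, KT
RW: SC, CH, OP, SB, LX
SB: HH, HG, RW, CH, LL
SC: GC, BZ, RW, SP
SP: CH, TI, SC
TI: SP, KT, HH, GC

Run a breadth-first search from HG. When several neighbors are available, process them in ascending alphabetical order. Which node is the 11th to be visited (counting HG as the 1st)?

Visit HG; enqueue CH, EW, OP, SB → queue [CH, EW, OP, SB]
Visit CH; enqueue GC, HH, RW, SP → queue [EW, OP, SB, GC, HH, RW, SP]
Visit EW; enqueue LX → queue [OP, SB, GC, HH, RW, SP, LX]
Visit OP; enqueue BZ, KT → queue [SB, GC, HH, RW, SP, LX, BZ, KT]
Visit SB; enqueue LL → queue [GC, HH, RW, SP, LX, BZ, KT, LL]
Visit GC; enqueue SC, TI → queue [HH, RW, SP, LX, BZ, KT, LL, SC, TI]
Visit HH → queue [RW, SP, LX, BZ, KT, LL, SC, TI]
Visit RW → queue [SP, LX, BZ, KT, LL, SC, TI]
Visit SP → queue [LX, BZ, KT, LL, SC, TI]
Visit LX → queue [BZ, KT, LL, SC, TI]
Visit BZ → queue [KT, LL, SC, TI]
Visit KT → queue [LL, SC, TI]
Visit LL → queue [SC, TI]
Visit SC → queue [TI]
Visit TI → queue []

Visit order: HG, CH, EW, OP, SB, GC, HH, RW, SP, LX, BZ, KT, LL, SC, TI

BZ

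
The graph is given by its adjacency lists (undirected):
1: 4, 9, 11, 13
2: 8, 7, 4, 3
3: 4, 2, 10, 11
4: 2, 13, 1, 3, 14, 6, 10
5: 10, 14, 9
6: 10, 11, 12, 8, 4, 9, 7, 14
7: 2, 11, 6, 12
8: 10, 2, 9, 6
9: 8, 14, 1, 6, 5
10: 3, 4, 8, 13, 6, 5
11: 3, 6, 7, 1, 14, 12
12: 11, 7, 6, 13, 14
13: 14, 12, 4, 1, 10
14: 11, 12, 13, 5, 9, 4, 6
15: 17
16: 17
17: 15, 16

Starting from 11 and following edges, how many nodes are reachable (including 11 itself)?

14

BFS from 11 visits: 11, 1, 3, 6, 7, 12, 14, 4, 9, 13, 2, 10, 8, 5
Reachable nodes: 14 of 17 total.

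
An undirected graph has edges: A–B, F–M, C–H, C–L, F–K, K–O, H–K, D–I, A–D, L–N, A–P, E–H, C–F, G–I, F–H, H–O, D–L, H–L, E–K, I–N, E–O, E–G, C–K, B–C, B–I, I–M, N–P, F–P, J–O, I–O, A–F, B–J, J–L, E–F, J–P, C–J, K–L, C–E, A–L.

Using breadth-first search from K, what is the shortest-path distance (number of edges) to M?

Level 0: K
Level 1: C, E, F, H, L, O
Level 2: A, B, D, G, I, J, M, N, P
M first appears at level 2.

2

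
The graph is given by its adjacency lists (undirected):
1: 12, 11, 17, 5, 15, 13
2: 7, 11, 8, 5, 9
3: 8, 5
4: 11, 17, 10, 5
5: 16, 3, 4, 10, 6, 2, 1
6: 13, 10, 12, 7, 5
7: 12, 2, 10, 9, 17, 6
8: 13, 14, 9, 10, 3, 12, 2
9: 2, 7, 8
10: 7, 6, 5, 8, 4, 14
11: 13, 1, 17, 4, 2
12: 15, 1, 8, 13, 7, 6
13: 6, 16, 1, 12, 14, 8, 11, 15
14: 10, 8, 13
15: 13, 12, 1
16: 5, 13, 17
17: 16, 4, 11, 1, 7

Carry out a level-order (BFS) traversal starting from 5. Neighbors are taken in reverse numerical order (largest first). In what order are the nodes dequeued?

5, 16, 10, 6, 4, 3, 2, 1, 17, 13, 14, 8, 7, 12, 11, 9, 15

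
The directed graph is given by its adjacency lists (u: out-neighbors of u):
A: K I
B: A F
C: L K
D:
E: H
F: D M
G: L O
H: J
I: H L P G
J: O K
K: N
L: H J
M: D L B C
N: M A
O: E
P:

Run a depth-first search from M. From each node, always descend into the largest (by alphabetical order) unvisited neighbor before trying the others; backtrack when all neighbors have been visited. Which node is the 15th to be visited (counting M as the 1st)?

B

Visit M
M → L
L → J
J → O
O → E
E → H
J → K
K → N
N → A
A → I
I → P
I → G
M → D
M → C
M → B
B → F

Visit order: M, L, J, O, E, H, K, N, A, I, P, G, D, C, B, F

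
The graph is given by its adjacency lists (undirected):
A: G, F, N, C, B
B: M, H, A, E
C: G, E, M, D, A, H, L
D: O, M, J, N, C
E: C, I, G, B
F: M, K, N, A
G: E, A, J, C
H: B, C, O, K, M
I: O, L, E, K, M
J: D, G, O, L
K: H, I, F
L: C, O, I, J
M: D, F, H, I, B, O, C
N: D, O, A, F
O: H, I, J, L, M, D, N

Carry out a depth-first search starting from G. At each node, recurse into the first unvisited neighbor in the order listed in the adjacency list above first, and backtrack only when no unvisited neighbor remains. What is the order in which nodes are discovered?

Visit G
G → E
E → C
C → M
M → D
D → O
O → H
H → B
B → A
A → F
F → K
K → I
I → L
L → J
F → N

G, E, C, M, D, O, H, B, A, F, K, I, L, J, N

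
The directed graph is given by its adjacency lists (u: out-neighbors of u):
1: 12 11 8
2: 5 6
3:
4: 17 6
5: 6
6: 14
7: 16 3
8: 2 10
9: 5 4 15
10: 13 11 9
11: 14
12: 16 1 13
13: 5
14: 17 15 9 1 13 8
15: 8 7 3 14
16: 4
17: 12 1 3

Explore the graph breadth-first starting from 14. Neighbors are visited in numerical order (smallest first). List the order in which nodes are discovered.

14 → 1 → 8 → 9 → 13 → 15 → 17 → 11 → 12 → 2 → 10 → 4 → 5 → 3 → 7 → 16 → 6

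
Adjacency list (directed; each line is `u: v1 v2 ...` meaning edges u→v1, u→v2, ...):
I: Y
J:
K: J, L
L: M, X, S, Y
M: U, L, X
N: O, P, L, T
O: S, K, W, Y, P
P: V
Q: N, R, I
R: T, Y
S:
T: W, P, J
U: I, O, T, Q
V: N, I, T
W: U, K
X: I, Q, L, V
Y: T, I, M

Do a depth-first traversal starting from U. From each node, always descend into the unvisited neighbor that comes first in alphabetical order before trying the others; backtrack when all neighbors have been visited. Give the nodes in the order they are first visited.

U, I, Y, M, L, S, X, Q, N, O, K, J, P, V, T, W, R

Visit U
U → I
I → Y
Y → M
M → L
L → S
L → X
X → Q
Q → N
N → O
O → K
K → J
O → P
P → V
V → T
T → W
Q → R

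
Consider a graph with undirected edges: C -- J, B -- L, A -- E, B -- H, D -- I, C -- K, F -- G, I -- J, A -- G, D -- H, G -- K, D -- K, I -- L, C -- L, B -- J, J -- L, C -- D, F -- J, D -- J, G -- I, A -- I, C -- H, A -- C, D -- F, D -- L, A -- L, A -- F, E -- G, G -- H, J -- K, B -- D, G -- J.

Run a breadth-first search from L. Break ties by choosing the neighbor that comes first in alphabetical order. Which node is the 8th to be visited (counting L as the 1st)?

E

Visit L; enqueue A, B, C, D, I, J → queue [A, B, C, D, I, J]
Visit A; enqueue E, F, G → queue [B, C, D, I, J, E, F, G]
Visit B; enqueue H → queue [C, D, I, J, E, F, G, H]
Visit C; enqueue K → queue [D, I, J, E, F, G, H, K]
Visit D → queue [I, J, E, F, G, H, K]
Visit I → queue [J, E, F, G, H, K]
Visit J → queue [E, F, G, H, K]
Visit E → queue [F, G, H, K]
Visit F → queue [G, H, K]
Visit G → queue [H, K]
Visit H → queue [K]
Visit K → queue []

Visit order: L, A, B, C, D, I, J, E, F, G, H, K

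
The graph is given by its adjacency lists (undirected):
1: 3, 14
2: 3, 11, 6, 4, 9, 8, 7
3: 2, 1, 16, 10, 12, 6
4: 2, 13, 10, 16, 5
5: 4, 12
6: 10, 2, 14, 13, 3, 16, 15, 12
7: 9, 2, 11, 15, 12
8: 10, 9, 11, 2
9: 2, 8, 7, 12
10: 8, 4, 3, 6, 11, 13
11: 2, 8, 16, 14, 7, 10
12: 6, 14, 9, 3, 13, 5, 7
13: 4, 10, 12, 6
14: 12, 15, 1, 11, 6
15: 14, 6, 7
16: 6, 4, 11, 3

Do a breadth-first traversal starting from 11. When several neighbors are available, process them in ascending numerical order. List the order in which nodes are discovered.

Visit 11; enqueue 2, 7, 8, 10, 14, 16 → queue [2, 7, 8, 10, 14, 16]
Visit 2; enqueue 3, 4, 6, 9 → queue [7, 8, 10, 14, 16, 3, 4, 6, 9]
Visit 7; enqueue 12, 15 → queue [8, 10, 14, 16, 3, 4, 6, 9, 12, 15]
Visit 8 → queue [10, 14, 16, 3, 4, 6, 9, 12, 15]
Visit 10; enqueue 13 → queue [14, 16, 3, 4, 6, 9, 12, 15, 13]
Visit 14; enqueue 1 → queue [16, 3, 4, 6, 9, 12, 15, 13, 1]
Visit 16 → queue [3, 4, 6, 9, 12, 15, 13, 1]
Visit 3 → queue [4, 6, 9, 12, 15, 13, 1]
Visit 4; enqueue 5 → queue [6, 9, 12, 15, 13, 1, 5]
Visit 6 → queue [9, 12, 15, 13, 1, 5]
Visit 9 → queue [12, 15, 13, 1, 5]
Visit 12 → queue [15, 13, 1, 5]
Visit 15 → queue [13, 1, 5]
Visit 13 → queue [1, 5]
Visit 1 → queue [5]
Visit 5 → queue []

11 → 2 → 7 → 8 → 10 → 14 → 16 → 3 → 4 → 6 → 9 → 12 → 15 → 13 → 1 → 5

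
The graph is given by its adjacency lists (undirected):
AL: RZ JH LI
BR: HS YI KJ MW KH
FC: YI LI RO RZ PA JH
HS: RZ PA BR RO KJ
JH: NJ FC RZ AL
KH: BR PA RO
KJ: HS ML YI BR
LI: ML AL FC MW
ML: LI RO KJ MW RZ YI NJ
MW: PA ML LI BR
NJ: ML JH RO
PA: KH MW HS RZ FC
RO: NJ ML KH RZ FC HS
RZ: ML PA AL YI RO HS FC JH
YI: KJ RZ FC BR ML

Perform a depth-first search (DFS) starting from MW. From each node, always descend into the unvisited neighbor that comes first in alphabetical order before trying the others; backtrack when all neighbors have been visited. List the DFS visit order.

Visit MW
MW → BR
BR → HS
HS → KJ
KJ → ML
ML → LI
LI → AL
AL → JH
JH → FC
FC → PA
PA → KH
KH → RO
RO → NJ
RO → RZ
RZ → YI

MW BR HS KJ ML LI AL JH FC PA KH RO NJ RZ YI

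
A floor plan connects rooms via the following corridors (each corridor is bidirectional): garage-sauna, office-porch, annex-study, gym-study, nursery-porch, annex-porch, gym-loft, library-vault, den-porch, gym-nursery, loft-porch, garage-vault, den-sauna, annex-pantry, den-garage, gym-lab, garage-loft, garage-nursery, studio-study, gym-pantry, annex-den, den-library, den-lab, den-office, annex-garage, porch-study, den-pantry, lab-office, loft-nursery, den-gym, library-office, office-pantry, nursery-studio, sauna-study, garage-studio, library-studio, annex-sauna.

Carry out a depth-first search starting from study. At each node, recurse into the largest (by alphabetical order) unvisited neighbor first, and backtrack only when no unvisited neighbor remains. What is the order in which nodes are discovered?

study, studio, nursery, porch, office, pantry, gym, loft, garage, vault, library, den, sauna, annex, lab

Visit study
study → studio
studio → nursery
nursery → porch
porch → office
office → pantry
pantry → gym
gym → loft
loft → garage
garage → vault
vault → library
library → den
den → sauna
sauna → annex
den → lab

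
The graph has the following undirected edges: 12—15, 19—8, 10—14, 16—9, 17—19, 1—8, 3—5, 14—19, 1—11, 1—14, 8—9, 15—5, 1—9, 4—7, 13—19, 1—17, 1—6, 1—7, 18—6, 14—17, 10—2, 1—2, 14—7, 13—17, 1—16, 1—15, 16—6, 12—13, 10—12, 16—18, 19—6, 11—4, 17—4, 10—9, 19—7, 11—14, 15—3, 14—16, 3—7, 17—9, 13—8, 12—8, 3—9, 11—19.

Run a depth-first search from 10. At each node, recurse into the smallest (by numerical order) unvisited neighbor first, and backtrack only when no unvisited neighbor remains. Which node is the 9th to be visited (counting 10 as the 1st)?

15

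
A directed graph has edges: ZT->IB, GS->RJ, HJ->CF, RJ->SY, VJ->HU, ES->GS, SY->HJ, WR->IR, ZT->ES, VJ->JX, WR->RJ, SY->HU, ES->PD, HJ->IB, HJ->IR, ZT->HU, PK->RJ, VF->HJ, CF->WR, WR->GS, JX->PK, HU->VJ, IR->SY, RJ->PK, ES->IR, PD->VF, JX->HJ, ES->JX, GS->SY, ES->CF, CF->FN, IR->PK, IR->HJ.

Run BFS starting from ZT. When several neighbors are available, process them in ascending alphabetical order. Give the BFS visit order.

Visit ZT; enqueue ES, HU, IB → queue [ES, HU, IB]
Visit ES; enqueue CF, GS, IR, JX, PD → queue [HU, IB, CF, GS, IR, JX, PD]
Visit HU; enqueue VJ → queue [IB, CF, GS, IR, JX, PD, VJ]
Visit IB → queue [CF, GS, IR, JX, PD, VJ]
Visit CF; enqueue FN, WR → queue [GS, IR, JX, PD, VJ, FN, WR]
Visit GS; enqueue RJ, SY → queue [IR, JX, PD, VJ, FN, WR, RJ, SY]
Visit IR; enqueue HJ, PK → queue [JX, PD, VJ, FN, WR, RJ, SY, HJ, PK]
Visit JX → queue [PD, VJ, FN, WR, RJ, SY, HJ, PK]
Visit PD; enqueue VF → queue [VJ, FN, WR, RJ, SY, HJ, PK, VF]
Visit VJ → queue [FN, WR, RJ, SY, HJ, PK, VF]
Visit FN → queue [WR, RJ, SY, HJ, PK, VF]
Visit WR → queue [RJ, SY, HJ, PK, VF]
Visit RJ → queue [SY, HJ, PK, VF]
Visit SY → queue [HJ, PK, VF]
Visit HJ → queue [PK, VF]
Visit PK → queue [VF]
Visit VF → queue []

ZT ES HU IB CF GS IR JX PD VJ FN WR RJ SY HJ PK VF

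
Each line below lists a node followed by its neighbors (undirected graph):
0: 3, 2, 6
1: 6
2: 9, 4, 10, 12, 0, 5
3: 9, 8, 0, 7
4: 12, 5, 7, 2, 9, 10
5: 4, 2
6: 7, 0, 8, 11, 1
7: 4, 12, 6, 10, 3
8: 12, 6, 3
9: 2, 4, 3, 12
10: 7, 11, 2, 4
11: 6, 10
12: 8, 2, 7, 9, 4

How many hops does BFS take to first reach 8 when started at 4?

Level 0: 4
Level 1: 2, 5, 7, 9, 10, 12
Level 2: 0, 3, 6, 8, 11
Level 3: 1
8 first appears at level 2.

2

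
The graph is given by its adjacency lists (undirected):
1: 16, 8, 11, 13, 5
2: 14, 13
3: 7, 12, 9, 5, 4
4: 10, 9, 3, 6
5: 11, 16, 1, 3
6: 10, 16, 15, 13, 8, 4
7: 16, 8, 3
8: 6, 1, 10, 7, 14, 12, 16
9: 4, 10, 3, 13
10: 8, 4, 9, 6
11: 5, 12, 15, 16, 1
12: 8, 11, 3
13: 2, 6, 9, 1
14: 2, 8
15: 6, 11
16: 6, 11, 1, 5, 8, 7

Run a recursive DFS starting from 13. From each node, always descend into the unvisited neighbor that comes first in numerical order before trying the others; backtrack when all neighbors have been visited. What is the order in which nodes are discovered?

13, 1, 5, 3, 4, 6, 8, 7, 16, 11, 12, 15, 10, 9, 14, 2

Visit 13
13 → 1
1 → 5
5 → 3
3 → 4
4 → 6
6 → 8
8 → 7
7 → 16
16 → 11
11 → 12
11 → 15
8 → 10
10 → 9
8 → 14
14 → 2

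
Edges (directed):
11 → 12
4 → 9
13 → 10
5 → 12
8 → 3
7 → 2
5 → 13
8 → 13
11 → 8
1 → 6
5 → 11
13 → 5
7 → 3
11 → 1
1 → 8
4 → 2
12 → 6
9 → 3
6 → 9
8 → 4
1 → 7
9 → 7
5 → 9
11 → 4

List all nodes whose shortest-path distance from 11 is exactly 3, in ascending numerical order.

Level 0: 11
Level 1: 1, 4, 8, 12
Level 2: 2, 3, 6, 7, 9, 13
Level 3: 5, 10

5, 10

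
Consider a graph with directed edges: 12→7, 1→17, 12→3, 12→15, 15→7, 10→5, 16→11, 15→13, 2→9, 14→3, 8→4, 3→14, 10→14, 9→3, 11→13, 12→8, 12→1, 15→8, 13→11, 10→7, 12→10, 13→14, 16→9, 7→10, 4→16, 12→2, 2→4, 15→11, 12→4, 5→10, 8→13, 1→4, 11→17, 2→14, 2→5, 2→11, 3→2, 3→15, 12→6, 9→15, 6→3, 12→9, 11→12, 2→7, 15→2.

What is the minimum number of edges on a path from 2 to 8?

Level 0: 2
Level 1: 4, 5, 7, 9, 11, 14
Level 2: 3, 10, 12, 13, 15, 16, 17
Level 3: 1, 6, 8
8 first appears at level 3.

3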